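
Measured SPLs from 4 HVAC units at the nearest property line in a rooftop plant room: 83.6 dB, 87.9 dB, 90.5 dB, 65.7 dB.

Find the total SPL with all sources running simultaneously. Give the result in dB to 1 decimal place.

Converting to relative power and adding: 10^(83.6/10) + 10^(87.9/10) + 10^(90.5/10) + 10^(65.7/10) = 1.971e+09.
Combined level = 10 log₁₀(1.971e+09) = 92.9 dB.

92.9 dB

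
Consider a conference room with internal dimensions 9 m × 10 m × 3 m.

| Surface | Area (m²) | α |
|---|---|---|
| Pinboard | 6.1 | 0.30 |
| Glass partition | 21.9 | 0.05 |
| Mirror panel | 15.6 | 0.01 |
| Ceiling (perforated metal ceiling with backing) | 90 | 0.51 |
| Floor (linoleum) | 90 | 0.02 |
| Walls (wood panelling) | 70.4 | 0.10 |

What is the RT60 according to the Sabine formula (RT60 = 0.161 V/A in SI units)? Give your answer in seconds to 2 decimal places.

0.75 sec

Equivalent absorption area: A = 6.1×0.30 + 21.9×0.05 + 15.6×0.01 + 90×0.51 + 90×0.02 + 70.4×0.10 = 57.821 m².
Room volume: 270 m³.
Sabine: RT60 = 0.161 × 270 / 57.821 = 0.75 s.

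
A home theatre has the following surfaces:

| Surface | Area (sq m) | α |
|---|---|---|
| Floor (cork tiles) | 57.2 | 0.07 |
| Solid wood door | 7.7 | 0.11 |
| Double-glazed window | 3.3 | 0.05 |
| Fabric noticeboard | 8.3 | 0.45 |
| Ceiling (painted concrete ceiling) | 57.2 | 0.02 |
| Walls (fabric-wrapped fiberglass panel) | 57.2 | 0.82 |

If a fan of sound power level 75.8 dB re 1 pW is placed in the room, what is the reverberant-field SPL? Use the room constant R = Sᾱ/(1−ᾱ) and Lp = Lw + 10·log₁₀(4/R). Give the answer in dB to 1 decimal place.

62.7 dB

A = 56.799 sabins; S = 190.9 sq m.
ᾱ = 56.799/190.9 = 0.2975; R = Sᾱ/(1−ᾱ) = 56.799/(1−0.2975) = 80.853 sq m.
Lp = 75.8 + 10·log₁₀(4/80.853) = 75.8 + (-13.06) = 62.7 dB.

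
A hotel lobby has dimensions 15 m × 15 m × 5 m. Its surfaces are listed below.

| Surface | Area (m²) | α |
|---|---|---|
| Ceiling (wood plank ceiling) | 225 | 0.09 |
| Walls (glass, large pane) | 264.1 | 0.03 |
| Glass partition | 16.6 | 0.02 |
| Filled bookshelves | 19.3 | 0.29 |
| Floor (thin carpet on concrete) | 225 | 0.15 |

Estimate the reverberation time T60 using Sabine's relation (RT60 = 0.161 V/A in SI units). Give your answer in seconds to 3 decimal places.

2.669 sec

Equivalent absorption area: A = 225*0.09 + 264.1*0.03 + 16.6*0.02 + 19.3*0.29 + 225*0.15 = 67.852 m².
V = 15·15·5 = 1125 m³.
T = 0.161 V/A = 0.161·1125/67.852 = 2.669 s.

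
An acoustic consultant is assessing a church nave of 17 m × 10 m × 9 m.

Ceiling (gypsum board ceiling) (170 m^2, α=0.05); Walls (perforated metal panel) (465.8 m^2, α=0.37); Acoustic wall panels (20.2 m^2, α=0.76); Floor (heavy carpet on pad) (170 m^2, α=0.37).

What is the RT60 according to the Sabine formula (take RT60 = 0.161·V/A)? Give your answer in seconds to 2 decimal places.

0.95 s

Total absorption A = 170*0.05 + 465.8*0.37 + 20.2*0.76 + 170*0.37
  = 8.500 + 172.346 + 15.352 + 62.900 = 259.098 m^2 sabins.
Volume V = 17 × 10 × 9 = 1530 m³.
T = 0.161 V/A = 0.161·1530/259.098 = 0.95 s.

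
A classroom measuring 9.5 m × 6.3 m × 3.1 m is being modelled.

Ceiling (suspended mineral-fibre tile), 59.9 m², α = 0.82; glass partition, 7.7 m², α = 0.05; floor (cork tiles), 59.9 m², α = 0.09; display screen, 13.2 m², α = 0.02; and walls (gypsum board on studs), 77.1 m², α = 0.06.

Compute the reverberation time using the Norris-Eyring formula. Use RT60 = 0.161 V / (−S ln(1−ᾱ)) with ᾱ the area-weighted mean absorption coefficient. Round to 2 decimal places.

Total surface area S = 59.9 + 7.7 + 59.9 + 13.2 + 77.1 = 217.8 m².
Absorption A = 59.9×0.82 + 7.7×0.05 + 59.9×0.09 + 13.2×0.02 + 77.1×0.06 = 59.784 sabins.
ᾱ = 59.784 / 217.8 = 0.2745.
Eyring denominator: −S ln(1−ᾱ) = 69.891.
V = 9.5 × 6.3 × 3.1 = 185.535 m³.
T = 0.161·V/[−S·ln(1−ᾱ)] = 0.161·185.535/69.891 = 0.43 s.

0.43 sec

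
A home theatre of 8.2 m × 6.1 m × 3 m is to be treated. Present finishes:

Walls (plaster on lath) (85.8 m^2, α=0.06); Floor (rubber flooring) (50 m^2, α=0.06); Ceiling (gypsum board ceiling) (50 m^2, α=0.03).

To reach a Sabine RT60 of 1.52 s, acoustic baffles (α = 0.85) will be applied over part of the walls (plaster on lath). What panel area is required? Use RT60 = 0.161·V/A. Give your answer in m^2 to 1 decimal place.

Summing Sᵢαᵢ: 5.148 + 3.000 + 1.500 → A₁ = 9.648 sabins.
Required A₂ = 0.161·150.06/1.52 = 15.895 sabins.
Absorption to add: 15.895 − 9.648 = 6.247 sabins.
Net gain per m^2: Δα = 0.85 − 0.06 = 0.79.
Area = ΔA/Δα = 6.247/0.79 = 7.9 m^2.

7.9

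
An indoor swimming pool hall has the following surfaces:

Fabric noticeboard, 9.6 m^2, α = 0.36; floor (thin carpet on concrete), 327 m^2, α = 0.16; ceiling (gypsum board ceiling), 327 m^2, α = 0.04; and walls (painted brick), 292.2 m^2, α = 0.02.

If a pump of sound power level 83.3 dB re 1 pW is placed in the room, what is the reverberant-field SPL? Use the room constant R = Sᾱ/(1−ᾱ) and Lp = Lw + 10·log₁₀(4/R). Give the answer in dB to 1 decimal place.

Σ(Sᵢαᵢ) = 9.6×0.36 + 327×0.16 + 327×0.04 + 292.2×0.02 = 74.700; total area S = 955.8 m^2.
ᾱ = 0.0782, so room constant R = A/(1−ᾱ) = 81.037 m^2.
Lp = 83.3 + 10·log₁₀(4/81.037) = 83.3 + (-13.07) = 70.2 dB.

70.2 dB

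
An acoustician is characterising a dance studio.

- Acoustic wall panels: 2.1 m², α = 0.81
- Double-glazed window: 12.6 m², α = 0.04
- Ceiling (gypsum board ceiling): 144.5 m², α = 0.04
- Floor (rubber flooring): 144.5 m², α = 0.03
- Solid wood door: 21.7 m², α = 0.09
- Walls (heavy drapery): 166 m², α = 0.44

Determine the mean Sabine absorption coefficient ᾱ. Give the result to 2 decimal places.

0.18

S = Σ Sᵢ = 2.1 + 12.6 + 144.5 + 144.5 + 21.7 + 166 = 491.4 m².
Weighted sum Σ Sα = 87.313.
ᾱ = A/S = 0.18.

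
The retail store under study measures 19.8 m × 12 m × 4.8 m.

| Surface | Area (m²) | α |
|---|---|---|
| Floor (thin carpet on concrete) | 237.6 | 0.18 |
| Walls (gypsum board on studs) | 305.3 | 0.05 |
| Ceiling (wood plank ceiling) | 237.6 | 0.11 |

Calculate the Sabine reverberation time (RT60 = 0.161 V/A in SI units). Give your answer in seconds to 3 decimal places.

Summing Sᵢαᵢ: 42.768 + 15.265 + 26.136 → A = 84.169 sabins.
Volume V = 19.8 × 12 × 4.8 = 1140.48 m³.
RT60 = 0.161 · V / A = 0.161 × 1140.48 / 84.169 = 2.182 s.

2.182 s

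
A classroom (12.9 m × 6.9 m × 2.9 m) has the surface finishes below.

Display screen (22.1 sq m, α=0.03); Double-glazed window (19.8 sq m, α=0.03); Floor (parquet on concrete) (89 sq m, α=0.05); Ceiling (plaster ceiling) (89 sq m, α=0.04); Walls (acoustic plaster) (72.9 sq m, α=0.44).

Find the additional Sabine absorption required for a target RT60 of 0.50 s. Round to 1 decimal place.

41.8 sabins

Total absorption A₁ = 22.1×0.03 + 19.8×0.03 + 89×0.05 + 89×0.04 + 72.9×0.44
  = 0.663 + 0.594 + 4.450 + 3.560 + 32.076 = 41.343 sq m sabins.
Target A₂ = 0.161·258.129/0.50 = 83.118 sabins (V = 258.129 m³).
ΔA = A₂ − A₁ = 83.118 − 41.343 = 41.8 sabins.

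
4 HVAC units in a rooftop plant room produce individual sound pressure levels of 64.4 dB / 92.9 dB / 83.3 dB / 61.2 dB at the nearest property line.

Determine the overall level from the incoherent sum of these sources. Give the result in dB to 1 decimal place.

Σ 10^(Lᵢ/10) = 2.168e+09.
L_total = 10·log₁₀(2.168e+09) = 93.4 dB.

93.4 dB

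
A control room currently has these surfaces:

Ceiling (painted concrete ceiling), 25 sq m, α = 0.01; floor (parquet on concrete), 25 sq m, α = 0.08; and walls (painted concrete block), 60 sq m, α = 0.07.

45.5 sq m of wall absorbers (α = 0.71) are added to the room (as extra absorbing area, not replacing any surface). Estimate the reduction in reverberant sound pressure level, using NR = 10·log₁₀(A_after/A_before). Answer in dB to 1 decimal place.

Summing Sᵢαᵢ: 0.250 + 2.000 + 4.200 → A_before = 6.450 sabins.
Treatment contributes 45.5·0.71 = 32.305 sabins.
New total A_after = 38.755 sabins.
Reduction = 10 log₁₀(A_after/A_before) = 10 log₁₀(6.0085) = 7.8 dB.

7.8 dB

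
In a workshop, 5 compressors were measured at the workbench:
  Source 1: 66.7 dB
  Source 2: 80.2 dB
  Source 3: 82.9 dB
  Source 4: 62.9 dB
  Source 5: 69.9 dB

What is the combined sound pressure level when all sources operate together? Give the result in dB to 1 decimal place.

85.0 dB

Converting to relative power and adding: 10^(66.7/10) + 10^(80.2/10) + 10^(82.9/10) + 10^(62.9/10) + 10^(69.9/10) = 3.161e+08.
Back to dB: 10·log₁₀ Σ = 85.0 dB.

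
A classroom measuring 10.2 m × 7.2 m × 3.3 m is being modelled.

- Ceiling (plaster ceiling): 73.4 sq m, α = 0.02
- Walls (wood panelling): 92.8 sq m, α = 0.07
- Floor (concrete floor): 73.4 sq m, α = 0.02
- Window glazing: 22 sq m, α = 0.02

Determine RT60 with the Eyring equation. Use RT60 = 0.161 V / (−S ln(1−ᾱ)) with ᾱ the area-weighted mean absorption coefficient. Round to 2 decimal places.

Total surface area S = 73.4 + 92.8 + 73.4 + 22 = 261.6 sq m.
Σ(Sᵢαᵢ) = 73.4×0.02 + 92.8×0.07 + 73.4×0.02 + 22×0.02 = 9.872.
ᾱ = 9.872 / 261.6 = 0.0377.
Eyring denominator: −S ln(1−ᾱ) = 10.053.
V = 10.2 × 7.2 × 3.3 = 242.352 m³.
RT60 = 0.161 × 242.352 / 10.053 = 3.88 s.

3.88 sec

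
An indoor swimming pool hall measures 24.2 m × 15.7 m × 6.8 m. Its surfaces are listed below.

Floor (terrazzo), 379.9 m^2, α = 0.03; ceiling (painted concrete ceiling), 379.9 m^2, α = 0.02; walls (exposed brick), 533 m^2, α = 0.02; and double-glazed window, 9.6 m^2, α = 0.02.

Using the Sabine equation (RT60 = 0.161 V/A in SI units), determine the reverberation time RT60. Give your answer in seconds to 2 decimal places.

13.94 seconds

A = Σ Sᵢαᵢ = 379.9*0.03 + 379.9*0.02 + 533*0.02 + 9.6*0.02 = 29.847 sabins.
Volume V = 24.2 × 15.7 × 6.8 = 2583.592 m³.
T = 0.161 V/A = 0.161·2583.592/29.847 = 13.94 s.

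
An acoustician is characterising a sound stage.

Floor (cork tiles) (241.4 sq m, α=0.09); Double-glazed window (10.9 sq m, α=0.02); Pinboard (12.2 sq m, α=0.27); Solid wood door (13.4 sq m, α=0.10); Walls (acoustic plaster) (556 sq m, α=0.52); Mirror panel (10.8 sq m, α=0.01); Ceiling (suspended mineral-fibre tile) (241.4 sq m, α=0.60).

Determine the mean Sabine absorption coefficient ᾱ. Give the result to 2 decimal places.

0.42

S = Σ Sᵢ = 241.4 + 10.9 + 12.2 + 13.4 + 556 + 10.8 + 241.4 = 1086.1 sq m.
Σ(Sᵢαᵢ) = 241.4×0.09 + 10.9×0.02 + 12.2×0.27 + 13.4×0.10 + 556×0.52 + 10.8×0.01 + 241.4×0.60 = 460.646.
ᾱ = A/S = 0.42.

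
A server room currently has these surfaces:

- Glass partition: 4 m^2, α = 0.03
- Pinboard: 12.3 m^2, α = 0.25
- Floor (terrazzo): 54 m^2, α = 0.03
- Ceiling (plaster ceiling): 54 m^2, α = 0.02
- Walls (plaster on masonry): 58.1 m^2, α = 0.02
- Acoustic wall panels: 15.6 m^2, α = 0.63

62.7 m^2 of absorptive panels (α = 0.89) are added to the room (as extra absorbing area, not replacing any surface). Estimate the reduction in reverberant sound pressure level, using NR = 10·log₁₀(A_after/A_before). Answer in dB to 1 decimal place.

Summing Sᵢαᵢ: 0.120 + 3.075 + 1.620 + 1.080 + 1.162 + 9.828 → A_before = 16.885 sabins.
Treatment contributes 62.7·0.89 = 55.803 sabins.
A_after = 16.885 + 55.803 = 72.688 sabins.
Reduction = 10 log₁₀(A_after/A_before) = 10 log₁₀(4.3049) = 6.3 dB.

6.3 dB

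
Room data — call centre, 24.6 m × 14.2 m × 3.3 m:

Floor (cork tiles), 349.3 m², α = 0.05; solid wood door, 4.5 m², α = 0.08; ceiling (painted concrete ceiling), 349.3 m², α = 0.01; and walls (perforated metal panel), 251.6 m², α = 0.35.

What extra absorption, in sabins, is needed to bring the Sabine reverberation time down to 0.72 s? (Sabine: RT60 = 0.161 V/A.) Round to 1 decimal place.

Summing Sᵢαᵢ: 17.465 + 0.360 + 3.493 + 88.060 → A₁ = 109.378 sabins.
For T = 0.72 s, need A₂ = 0.161·V/T = 0.161·1152.756/0.72 = 257.769 sabins.
Shortfall: 257.769 − 109.378 = 148.4 sabins.

148.4 sabins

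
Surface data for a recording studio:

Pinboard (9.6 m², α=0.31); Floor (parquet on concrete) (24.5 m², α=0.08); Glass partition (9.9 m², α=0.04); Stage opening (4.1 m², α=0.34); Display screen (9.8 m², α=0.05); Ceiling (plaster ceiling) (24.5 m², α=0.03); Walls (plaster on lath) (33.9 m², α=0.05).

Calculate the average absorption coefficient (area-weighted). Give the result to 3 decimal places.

Total surface area S = 116.3 m².
Σ(Sᵢαᵢ) = 9.6·0.31 + 24.5·0.08 + 9.9·0.04 + 4.1·0.34 + 9.8·0.05 + 24.5·0.03 + 33.9·0.05 = 9.646.
ᾱ = A/S = 0.083.

0.083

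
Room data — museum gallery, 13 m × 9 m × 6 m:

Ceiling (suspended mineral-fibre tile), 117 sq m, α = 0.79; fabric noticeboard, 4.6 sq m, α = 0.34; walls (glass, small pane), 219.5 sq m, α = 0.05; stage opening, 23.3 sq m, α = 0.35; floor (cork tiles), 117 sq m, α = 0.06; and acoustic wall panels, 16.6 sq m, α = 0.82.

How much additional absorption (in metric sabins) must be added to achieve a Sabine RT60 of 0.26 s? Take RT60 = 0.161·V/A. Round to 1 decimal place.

300.9 sabins

Total absorption A₁ = 117×0.79 + 4.6×0.34 + 219.5×0.05 + 23.3×0.35 + 117×0.06 + 16.6×0.82
  = 92.430 + 1.564 + 10.975 + 8.155 + 7.020 + 13.612 = 133.756 sq m sabins.
For T = 0.26 s, need A₂ = 0.161·V/T = 0.161·702/0.26 = 434.700 sabins.
Shortfall: 434.700 − 133.756 = 300.9 sabins.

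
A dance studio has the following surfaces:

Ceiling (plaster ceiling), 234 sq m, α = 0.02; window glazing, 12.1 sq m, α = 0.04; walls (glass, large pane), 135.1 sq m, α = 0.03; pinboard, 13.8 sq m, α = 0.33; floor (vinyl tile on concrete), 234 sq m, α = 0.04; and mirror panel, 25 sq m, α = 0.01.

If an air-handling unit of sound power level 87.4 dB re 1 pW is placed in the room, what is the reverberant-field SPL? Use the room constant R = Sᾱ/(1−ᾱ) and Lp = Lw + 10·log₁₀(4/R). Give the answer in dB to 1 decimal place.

Σ(Sᵢαᵢ) = 234·0.02 + 12.1·0.04 + 135.1·0.03 + 13.8·0.33 + 234·0.04 + 25·0.01 = 23.381; total area S = 654.0 sq m.
ᾱ = 23.381/654.0 = 0.0358; R = Sᾱ/(1−ᾱ) = 23.381/(1−0.0358) = 24.249 sq m.
Lp = 87.4 + 10·log₁₀(4/24.249) = 87.4 + (-7.83) = 79.6 dB.

79.6 dB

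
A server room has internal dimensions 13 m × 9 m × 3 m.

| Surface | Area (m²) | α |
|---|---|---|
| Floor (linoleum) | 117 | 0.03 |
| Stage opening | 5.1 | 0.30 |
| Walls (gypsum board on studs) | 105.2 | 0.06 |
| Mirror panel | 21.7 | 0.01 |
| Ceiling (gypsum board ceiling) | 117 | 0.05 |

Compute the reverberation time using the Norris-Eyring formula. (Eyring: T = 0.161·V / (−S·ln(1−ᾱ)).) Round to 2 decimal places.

3.17 s

Total surface area S = 117 + 5.1 + 105.2 + 21.7 + 117 = 366.0 m².
Σ(Sᵢαᵢ) = 117·0.03 + 5.1·0.30 + 105.2·0.06 + 21.7·0.01 + 117·0.05 = 17.419.
ᾱ = 17.419 / 366.0 = 0.0476.
−S·ln(1−ᾱ) = −366.0 × ln(1 − 0.0476) = 17.850.
V = 13 × 9 × 3 = 351 m³.
T = 0.161·V/[−S·ln(1−ᾱ)] = 0.161·351/17.850 = 3.17 s.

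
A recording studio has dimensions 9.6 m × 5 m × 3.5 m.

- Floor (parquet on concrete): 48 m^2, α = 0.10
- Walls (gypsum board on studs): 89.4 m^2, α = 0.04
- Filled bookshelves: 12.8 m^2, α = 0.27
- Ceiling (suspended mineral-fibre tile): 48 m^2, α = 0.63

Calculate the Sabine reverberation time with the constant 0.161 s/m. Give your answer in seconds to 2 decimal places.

Summing Sᵢαᵢ: 4.800 + 3.576 + 3.456 + 30.240 → A = 42.072 sabins.
Room volume: 168 m³.
RT60 = 0.161 · V / A = 0.161 × 168 / 42.072 = 0.64 s.

0.64 seconds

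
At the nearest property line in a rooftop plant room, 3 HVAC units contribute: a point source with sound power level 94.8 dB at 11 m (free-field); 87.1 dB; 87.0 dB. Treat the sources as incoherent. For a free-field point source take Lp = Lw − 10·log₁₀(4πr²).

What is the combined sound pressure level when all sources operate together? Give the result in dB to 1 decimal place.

Source at 11 m: Lp = 94.8 − 10·log₁₀(4π·11²) = 94.8 − 10·log₁₀(1520.531) = 63.0 dB.
Sum in the linear (power) domain: Σ 10^(Lᵢ/10) = 10^(63.0/10) + 10^(87.1/10) + 10^(87.0/10) = 1.016e+09.
L_total = 10·log₁₀(1.016e+09) = 90.1 dB.

90.1 dB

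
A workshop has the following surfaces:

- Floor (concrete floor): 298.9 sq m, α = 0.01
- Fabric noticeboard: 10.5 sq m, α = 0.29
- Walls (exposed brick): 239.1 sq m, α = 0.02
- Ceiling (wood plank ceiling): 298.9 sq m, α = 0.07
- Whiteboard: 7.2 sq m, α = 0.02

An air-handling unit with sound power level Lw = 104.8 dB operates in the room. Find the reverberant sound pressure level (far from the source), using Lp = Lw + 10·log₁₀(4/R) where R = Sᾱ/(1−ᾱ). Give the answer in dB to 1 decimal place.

95.6 dB

Σ(Sᵢαᵢ) = 298.9·0.01 + 10.5·0.29 + 239.1·0.02 + 298.9·0.07 + 7.2·0.02 = 31.883; total area S = 854.6 sq m.
ᾱ = 31.883/854.6 = 0.0373; R = Sᾱ/(1−ᾱ) = 31.883/(1−0.0373) = 33.118 sq m.
Lp = 104.8 + 10·log₁₀(4/33.118) = 104.8 + (-9.18) = 95.6 dB.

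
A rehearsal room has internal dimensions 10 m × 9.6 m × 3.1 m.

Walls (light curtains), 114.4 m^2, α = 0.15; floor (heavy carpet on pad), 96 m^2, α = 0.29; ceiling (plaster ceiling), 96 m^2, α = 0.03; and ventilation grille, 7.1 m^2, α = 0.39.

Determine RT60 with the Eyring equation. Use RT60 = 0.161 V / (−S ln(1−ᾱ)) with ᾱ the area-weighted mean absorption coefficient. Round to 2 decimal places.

S = Σ Sᵢ = 313.5 m^2.
Σ(Sᵢαᵢ) = 114.4×0.15 + 96×0.29 + 96×0.03 + 7.1×0.39 = 50.649.
Mean coefficient ᾱ = A/S = 0.1616.
−S·ln(1−ᾱ) = −313.5 × ln(1 − 0.1616) = 55.257.
V = 10 × 9.6 × 3.1 = 297.6 m³.
RT60 = 0.161 × 297.6 / 55.257 = 0.87 s.

0.87 sec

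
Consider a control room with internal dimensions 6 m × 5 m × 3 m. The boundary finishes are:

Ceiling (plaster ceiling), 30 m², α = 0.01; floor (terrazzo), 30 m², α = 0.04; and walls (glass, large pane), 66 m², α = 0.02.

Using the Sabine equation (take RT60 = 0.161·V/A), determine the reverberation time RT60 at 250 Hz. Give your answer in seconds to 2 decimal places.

5.14 seconds

Equivalent absorption area: A = 30·0.01 + 30·0.04 + 66·0.02 = 2.820 m².
V = 6·5·3 = 90 m³.
RT60 = 0.161 · V / A = 0.161 × 90 / 2.820 = 5.14 s.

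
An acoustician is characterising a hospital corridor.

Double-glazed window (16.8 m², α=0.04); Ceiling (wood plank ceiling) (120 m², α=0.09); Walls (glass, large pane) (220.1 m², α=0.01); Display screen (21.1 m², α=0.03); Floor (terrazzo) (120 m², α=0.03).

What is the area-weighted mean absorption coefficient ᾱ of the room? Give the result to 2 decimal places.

0.04

Total surface area S = 498.0 m².
A = 16.8·0.04 + 120·0.09 + 220.1·0.01 + 21.1·0.03 + 120·0.03 = 17.906 sabins.
ᾱ = 17.906 / 498.0 = 0.04.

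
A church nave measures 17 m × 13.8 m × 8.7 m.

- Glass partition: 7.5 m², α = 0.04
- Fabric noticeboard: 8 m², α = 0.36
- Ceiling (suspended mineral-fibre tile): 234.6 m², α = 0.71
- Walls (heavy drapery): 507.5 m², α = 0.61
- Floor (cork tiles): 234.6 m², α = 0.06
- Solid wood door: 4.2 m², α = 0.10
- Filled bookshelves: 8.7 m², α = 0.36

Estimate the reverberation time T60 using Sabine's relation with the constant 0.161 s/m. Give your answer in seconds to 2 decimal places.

Equivalent absorption area: A = 7.5·0.04 + 8·0.36 + 234.6·0.71 + 507.5·0.61 + 234.6·0.06 + 4.2·0.10 + 8.7·0.36 = 496.949 m².
Room volume: 2041.02 m³.
Sabine: RT60 = 0.161 × 2041.02 / 496.949 = 0.66 s.

0.66 s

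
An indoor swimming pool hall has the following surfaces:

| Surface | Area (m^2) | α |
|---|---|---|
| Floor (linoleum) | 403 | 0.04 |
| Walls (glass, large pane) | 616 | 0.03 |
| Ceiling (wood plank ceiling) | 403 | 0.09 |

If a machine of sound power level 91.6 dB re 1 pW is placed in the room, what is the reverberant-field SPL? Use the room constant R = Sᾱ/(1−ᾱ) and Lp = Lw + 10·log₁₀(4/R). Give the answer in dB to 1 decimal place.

78.9 dB

Σ(Sᵢαᵢ) = 403×0.04 + 616×0.03 + 403×0.09 = 70.870; total area S = 1422.0 m^2.
ᾱ = 70.870/1422.0 = 0.0498; R = Sᾱ/(1−ᾱ) = 70.870/(1−0.0498) = 74.584 m^2.
Lp = 91.6 + 10·log₁₀(4/74.584) = 91.6 + (-12.71) = 78.9 dB.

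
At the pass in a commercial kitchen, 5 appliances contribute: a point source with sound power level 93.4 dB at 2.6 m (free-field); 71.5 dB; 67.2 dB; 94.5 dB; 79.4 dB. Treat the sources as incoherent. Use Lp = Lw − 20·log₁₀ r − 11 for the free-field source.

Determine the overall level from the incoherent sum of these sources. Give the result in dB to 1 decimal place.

94.7 dB

Source at 2.6 m: Lp = 93.4 − 20·log₁₀(2.6) − 11 = 74.1 dB.
Sum in the linear (power) domain: Σ 10^(Lᵢ/10) = 10^(74.1/10) + 10^(71.5/10) + 10^(67.2/10) + 10^(94.5/10) + 10^(79.4/10) = 2.951e+09.
Combined level = 10 log₁₀(2.951e+09) = 94.7 dB.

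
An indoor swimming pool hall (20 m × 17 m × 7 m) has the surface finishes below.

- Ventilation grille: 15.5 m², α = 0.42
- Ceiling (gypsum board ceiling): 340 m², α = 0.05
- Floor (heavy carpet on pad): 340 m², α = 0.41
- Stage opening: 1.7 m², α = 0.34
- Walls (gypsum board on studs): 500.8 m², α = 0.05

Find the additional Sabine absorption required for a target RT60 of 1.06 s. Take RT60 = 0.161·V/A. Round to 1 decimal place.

Total absorption A₁ = 15.5*0.42 + 340*0.05 + 340*0.41 + 1.7*0.34 + 500.8*0.05
  = 6.510 + 17.000 + 139.400 + 0.578 + 25.040 = 188.528 m² sabins.
V = 2380 m³. Required absorption A₂ = 0.161 × 2380 / 1.06 = 361.491 sabins.
Additional absorption ΔA = 361.491 − 188.528 = 173.0 sabins.

173.0 sabins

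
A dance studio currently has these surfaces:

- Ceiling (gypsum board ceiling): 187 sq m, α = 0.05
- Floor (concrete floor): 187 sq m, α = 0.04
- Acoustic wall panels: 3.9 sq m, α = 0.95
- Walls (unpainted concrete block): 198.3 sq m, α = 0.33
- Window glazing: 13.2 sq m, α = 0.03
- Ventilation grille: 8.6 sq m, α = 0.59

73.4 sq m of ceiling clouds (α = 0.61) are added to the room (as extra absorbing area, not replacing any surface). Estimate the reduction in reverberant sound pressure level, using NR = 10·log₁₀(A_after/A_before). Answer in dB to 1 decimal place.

Summing Sᵢαᵢ: 9.350 + 7.480 + 3.705 + 65.439 + 0.396 + 5.074 → A_before = 91.444 sabins.
Treatment contributes 73.4·0.61 = 44.774 sabins.
New total A_after = 136.218 sabins.
Reduction = 10 log₁₀(A_after/A_before) = 10 log₁₀(1.4896) = 1.7 dB.

1.7 dB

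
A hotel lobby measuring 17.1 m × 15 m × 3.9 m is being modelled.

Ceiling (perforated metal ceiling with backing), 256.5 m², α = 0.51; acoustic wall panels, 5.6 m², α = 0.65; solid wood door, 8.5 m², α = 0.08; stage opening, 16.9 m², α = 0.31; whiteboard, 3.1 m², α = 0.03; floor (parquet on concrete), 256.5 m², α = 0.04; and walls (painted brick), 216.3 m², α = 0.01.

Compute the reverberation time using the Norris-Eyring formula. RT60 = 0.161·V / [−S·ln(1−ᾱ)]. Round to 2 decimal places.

0.94 s

Total surface area S = 256.5 + 5.6 + 8.5 + 16.9 + 3.1 + 256.5 + 216.3 = 763.4 m².
Absorption A = 256.5×0.51 + 5.6×0.65 + 8.5×0.08 + 16.9×0.31 + 3.1×0.03 + 256.5×0.04 + 216.3×0.01 = 152.890 sabins.
Mean coefficient ᾱ = A/S = 0.2003.
Eyring denominator: −S ln(1−ᾱ) = 170.634.
V = 17.1 × 15 × 3.9 = 1000.35 m³.
T = 0.161·V/[−S·ln(1−ᾱ)] = 0.161·1000.35/170.634 = 0.94 s.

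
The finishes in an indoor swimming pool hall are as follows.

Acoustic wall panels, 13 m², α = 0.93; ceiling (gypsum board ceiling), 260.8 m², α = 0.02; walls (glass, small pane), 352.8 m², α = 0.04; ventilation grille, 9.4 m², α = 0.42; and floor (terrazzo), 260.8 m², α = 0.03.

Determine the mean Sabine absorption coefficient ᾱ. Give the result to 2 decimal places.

0.05

Total surface area S = 896.8 m².
A = 13*0.93 + 260.8*0.02 + 352.8*0.04 + 9.4*0.42 + 260.8*0.03 = 43.190 sabins.
ᾱ = A/S = 0.05.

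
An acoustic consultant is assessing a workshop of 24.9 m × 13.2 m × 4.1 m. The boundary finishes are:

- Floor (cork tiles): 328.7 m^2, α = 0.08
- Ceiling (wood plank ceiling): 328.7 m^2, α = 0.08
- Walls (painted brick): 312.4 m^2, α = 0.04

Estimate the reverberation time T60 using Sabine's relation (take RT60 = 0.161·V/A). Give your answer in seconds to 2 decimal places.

3.33 sec

A = Σ Sᵢαᵢ = 328.7·0.08 + 328.7·0.08 + 312.4·0.04 = 65.088 sabins.
V = 24.9·13.2·4.1 = 1347.588 m³.
RT60 = 0.161 · V / A = 0.161 × 1347.588 / 65.088 = 3.33 s.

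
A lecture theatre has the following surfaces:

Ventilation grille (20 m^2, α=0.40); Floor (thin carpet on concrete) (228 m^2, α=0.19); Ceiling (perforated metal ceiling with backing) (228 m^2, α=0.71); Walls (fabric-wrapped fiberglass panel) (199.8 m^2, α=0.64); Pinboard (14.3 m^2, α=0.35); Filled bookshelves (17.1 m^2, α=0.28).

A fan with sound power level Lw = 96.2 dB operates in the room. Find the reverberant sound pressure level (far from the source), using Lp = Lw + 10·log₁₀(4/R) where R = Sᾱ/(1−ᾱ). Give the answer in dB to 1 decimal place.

73.8 dB

A = 350.865 sabins; S = 707.2 m^2.
ᾱ = 350.865/707.2 = 0.4961; R = Sᾱ/(1−ᾱ) = 350.865/(1−0.4961) = 696.299 m^2.
Lp = 96.2 + 10·log₁₀(4/696.299) = 96.2 + (-22.41) = 73.8 dB.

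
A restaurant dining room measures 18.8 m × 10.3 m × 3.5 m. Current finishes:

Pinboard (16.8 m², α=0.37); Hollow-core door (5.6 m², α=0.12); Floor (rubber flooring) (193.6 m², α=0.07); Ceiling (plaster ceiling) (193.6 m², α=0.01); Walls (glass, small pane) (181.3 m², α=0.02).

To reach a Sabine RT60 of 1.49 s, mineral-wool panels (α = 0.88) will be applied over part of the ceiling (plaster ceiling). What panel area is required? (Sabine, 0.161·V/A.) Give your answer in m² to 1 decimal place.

54.3

Total absorption A₁ = 16.8·0.37 + 5.6·0.12 + 193.6·0.07 + 193.6·0.01 + 181.3·0.02
  = 6.216 + 0.672 + 13.552 + 1.936 + 3.626 = 26.002 m² sabins.
V = 677.74 m³. Target absorption A₂ = 0.161 × 677.74 / 1.49 = 73.232 sabins.
Absorption to add: 73.232 − 26.002 = 47.230 sabins.
Net gain per m²: Δα = 0.88 − 0.01 = 0.87.
Panel area = 47.230 / 0.87 = 54.3 m².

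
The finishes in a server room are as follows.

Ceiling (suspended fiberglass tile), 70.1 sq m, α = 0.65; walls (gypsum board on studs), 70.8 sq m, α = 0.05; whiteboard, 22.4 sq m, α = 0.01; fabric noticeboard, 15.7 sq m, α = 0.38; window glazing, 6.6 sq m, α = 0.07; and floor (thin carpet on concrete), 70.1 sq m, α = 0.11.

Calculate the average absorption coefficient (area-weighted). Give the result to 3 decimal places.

S = Σ Sᵢ = 70.1 + 70.8 + 22.4 + 15.7 + 6.6 + 70.1 = 255.7 sq m.
Σ(Sᵢαᵢ) = 70.1·0.65 + 70.8·0.05 + 22.4·0.01 + 15.7·0.38 + 6.6·0.07 + 70.1·0.11 = 63.468.
ᾱ = A/S = 0.248.

0.248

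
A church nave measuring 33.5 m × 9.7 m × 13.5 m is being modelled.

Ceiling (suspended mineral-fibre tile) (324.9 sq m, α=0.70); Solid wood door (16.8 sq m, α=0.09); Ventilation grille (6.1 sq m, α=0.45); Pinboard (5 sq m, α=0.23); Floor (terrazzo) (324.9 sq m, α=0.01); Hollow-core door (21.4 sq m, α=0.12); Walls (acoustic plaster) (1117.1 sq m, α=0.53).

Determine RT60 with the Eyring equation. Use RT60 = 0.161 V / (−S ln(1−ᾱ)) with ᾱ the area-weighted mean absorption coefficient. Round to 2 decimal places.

Total surface area S = 324.9 + 16.8 + 6.1 + 5 + 324.9 + 21.4 + 1117.1 = 1816.2 sq m.
Σ(Sᵢαᵢ) = 324.9×0.70 + 16.8×0.09 + 6.1×0.45 + 5×0.23 + 324.9×0.01 + 21.4×0.12 + 1117.1×0.53 = 830.717.
ᾱ = 830.717 / 1816.2 = 0.4574.
Eyring denominator: −S ln(1−ᾱ) = 1110.394.
V = 33.5 × 9.7 × 13.5 = 4386.825 m³.
RT60 = 0.161 × 4386.825 / 1110.394 = 0.64 s.

0.64 s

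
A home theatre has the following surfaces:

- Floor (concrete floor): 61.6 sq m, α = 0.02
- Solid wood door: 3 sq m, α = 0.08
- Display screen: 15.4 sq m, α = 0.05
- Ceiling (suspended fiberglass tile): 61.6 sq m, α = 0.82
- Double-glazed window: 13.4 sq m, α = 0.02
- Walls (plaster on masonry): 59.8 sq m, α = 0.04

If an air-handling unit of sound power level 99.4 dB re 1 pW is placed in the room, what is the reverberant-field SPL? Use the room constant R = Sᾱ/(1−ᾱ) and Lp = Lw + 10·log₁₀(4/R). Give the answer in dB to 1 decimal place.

86.7 dB

A = 55.414 sabins; S = 214.8 sq m.
ᾱ = 55.414/214.8 = 0.2580; R = Sᾱ/(1−ᾱ) = 55.414/(1−0.2580) = 74.682 sq m.
Lp = Lw + 10 log₁₀(4/R) = 99.4 -12.71 = 86.7 dB.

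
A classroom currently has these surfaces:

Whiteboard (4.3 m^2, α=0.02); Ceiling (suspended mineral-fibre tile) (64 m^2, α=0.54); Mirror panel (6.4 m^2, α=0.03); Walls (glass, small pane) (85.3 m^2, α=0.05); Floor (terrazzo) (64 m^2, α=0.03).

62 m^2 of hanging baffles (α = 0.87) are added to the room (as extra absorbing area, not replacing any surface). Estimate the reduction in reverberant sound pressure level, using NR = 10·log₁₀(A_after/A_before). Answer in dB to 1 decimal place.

A_before = Σ Sᵢαᵢ = 4.3×0.02 + 64×0.54 + 6.4×0.03 + 85.3×0.05 + 64×0.03 = 41.023 sabins.
Added absorption = 62 × 0.87 = 53.940 sabins.
A_after = 41.023 + 53.940 = 94.963 sabins.
NR = 10·log₁₀(94.963/41.023) = 3.6 dB.

3.6 dB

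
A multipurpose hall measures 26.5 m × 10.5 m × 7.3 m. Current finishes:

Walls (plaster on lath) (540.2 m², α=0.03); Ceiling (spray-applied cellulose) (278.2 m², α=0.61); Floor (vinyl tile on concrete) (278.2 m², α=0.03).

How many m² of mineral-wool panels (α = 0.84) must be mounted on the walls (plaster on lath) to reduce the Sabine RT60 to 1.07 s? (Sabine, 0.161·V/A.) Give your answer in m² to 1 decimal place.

137.5

Total absorption A₁ = 540.2·0.03 + 278.2·0.61 + 278.2·0.03
  = 16.206 + 169.702 + 8.346 = 194.254 m² sabins.
Required A₂ = 0.161·2031.225/1.07 = 305.633 sabins.
ΔA needed = 305.633 − 194.254 = 111.379 sabins.
Each m² of panel replacing the walls (plaster on lath) adds (0.84 − 0.03) = 0.81 sabins.
Panel area = 111.379 / 0.81 = 137.5 m².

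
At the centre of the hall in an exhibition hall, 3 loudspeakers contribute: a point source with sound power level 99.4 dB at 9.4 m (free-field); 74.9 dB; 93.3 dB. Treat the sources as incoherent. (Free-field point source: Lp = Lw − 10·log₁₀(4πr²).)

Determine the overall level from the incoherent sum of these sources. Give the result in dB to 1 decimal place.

Source at 9.4 m: Lp = 99.4 − 10·log₁₀(4π·9.4²) = 99.4 − 10·log₁₀(1110.365) = 68.9 dB.
Converting to relative power and adding: 10^(68.9/10) + 10^(74.9/10) + 10^(93.3/10) = 2.177e+09.
L_total = 10·log₁₀(2.177e+09) = 93.4 dB.

93.4 dB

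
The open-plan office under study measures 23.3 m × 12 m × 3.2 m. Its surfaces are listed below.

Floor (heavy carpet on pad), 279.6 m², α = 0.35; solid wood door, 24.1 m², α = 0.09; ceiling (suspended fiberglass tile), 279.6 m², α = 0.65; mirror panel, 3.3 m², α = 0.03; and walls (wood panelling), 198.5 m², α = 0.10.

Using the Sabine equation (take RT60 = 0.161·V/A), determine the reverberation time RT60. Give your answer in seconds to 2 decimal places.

0.48 sec

A = Σ Sᵢαᵢ = 279.6·0.35 + 24.1·0.09 + 279.6·0.65 + 3.3·0.03 + 198.5·0.10 = 301.718 sabins.
Room volume: 894.72 m³.
Sabine: RT60 = 0.161 × 894.72 / 301.718 = 0.48 s.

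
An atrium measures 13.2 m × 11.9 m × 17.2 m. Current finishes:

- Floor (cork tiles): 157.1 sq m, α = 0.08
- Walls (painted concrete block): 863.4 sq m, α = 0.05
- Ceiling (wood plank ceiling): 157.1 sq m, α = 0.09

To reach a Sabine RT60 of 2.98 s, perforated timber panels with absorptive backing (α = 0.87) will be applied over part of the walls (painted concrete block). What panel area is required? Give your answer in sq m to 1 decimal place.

92.8

Summing Sᵢαᵢ: 12.568 + 43.170 + 14.139 → A₁ = 69.877 sabins.
Required A₂ = 0.161·2701.776/2.98 = 145.968 sabins.
Absorption to add: 145.968 − 69.877 = 76.091 sabins.
Each sq m of panel replacing the walls (painted concrete block) adds (0.87 − 0.05) = 0.82 sabins.
Area = ΔA/Δα = 76.091/0.82 = 92.8 sq m.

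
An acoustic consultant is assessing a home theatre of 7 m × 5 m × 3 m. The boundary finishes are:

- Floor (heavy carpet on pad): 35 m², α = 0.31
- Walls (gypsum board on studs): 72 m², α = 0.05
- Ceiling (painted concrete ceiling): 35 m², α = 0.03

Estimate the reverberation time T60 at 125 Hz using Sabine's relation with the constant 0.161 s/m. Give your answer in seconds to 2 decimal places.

1.09 seconds

Equivalent absorption area: A = 35×0.31 + 72×0.05 + 35×0.03 = 15.500 m².
Volume V = 7 × 5 × 3 = 105 m³.
T = 0.161 V/A = 0.161·105/15.500 = 1.09 s.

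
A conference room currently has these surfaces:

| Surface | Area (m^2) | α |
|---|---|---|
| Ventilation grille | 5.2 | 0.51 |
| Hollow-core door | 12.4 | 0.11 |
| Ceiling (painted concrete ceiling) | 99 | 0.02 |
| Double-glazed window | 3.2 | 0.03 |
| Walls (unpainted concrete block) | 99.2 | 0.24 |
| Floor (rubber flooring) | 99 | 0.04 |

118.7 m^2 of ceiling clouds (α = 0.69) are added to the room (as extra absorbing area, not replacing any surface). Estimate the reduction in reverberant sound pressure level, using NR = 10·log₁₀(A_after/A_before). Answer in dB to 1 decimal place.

A_before = Σ Sᵢαᵢ = 5.2×0.51 + 12.4×0.11 + 99×0.02 + 3.2×0.03 + 99.2×0.24 + 99×0.04 = 33.860 sabins.
Treatment contributes 118.7·0.69 = 81.903 sabins.
New total A_after = 115.763 sabins.
Reduction = 10 log₁₀(A_after/A_before) = 10 log₁₀(3.4189) = 5.3 dB.

5.3 dB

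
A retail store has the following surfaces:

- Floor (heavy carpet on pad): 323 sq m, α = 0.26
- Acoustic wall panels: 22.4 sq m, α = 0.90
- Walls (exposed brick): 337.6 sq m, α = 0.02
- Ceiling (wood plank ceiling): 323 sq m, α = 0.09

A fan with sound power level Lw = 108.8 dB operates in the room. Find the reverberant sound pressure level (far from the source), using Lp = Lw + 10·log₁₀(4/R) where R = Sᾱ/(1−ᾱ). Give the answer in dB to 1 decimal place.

Σ(Sᵢαᵢ) = 323·0.26 + 22.4·0.90 + 337.6·0.02 + 323·0.09 = 139.962; total area S = 1006.0 sq m.
ᾱ = 0.1391, so room constant R = A/(1−ᾱ) = 162.576 sq m.
Lp = 108.8 + 10·log₁₀(4/162.576) = 108.8 + (-16.09) = 92.7 dB.

92.7 dB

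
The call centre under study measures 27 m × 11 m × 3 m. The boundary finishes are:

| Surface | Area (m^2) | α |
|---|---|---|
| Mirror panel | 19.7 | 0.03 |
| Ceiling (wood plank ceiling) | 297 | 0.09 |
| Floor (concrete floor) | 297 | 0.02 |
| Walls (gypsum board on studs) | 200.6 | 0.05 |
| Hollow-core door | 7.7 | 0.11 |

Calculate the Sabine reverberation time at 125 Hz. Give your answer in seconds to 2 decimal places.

3.25 s

Total absorption A = 19.7·0.03 + 297·0.09 + 297·0.02 + 200.6·0.05 + 7.7·0.11
  = 0.591 + 26.730 + 5.940 + 10.030 + 0.847 = 44.138 m^2 sabins.
V = 27·11·3 = 891 m³.
T = 0.161 V/A = 0.161·891/44.138 = 3.25 s.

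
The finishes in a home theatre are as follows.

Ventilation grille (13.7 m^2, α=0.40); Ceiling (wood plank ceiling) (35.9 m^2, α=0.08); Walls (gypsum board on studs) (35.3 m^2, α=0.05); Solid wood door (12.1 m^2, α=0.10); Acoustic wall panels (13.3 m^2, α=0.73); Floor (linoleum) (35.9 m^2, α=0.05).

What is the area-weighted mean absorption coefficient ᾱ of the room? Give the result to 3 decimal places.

0.156

Total surface area S = 146.2 m^2.
Weighted sum Σ Sα = 22.831.
ᾱ = 22.831 / 146.2 = 0.156.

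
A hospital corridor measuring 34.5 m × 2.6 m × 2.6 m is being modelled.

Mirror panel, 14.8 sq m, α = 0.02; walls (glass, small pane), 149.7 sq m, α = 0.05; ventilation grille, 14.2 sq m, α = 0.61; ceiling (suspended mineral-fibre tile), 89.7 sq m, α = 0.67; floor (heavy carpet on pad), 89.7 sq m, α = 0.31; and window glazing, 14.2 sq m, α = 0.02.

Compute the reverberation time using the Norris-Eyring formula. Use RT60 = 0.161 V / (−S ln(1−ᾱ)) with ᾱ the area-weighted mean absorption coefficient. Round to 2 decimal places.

0.31 s

S = Σ Sᵢ = 372.3 sq m.
Σ(Sᵢαᵢ) = 14.8·0.02 + 149.7·0.05 + 14.2·0.61 + 89.7·0.67 + 89.7·0.31 + 14.2·0.02 = 104.633.
ᾱ = 104.633 / 372.3 = 0.2810.
Eyring denominator: −S ln(1−ᾱ) = 122.820.
V = 34.5 × 2.6 × 2.6 = 233.22 m³.
T = 0.161·V/[−S·ln(1−ᾱ)] = 0.161·233.22/122.820 = 0.31 s.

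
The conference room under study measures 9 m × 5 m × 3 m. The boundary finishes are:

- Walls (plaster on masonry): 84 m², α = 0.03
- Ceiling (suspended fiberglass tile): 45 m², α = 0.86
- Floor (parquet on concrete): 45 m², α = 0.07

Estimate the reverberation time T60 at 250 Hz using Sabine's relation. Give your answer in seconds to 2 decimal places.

Equivalent absorption area: A = 84×0.03 + 45×0.86 + 45×0.07 = 44.370 m².
Room volume: 135 m³.
Sabine: RT60 = 0.161 × 135 / 44.370 = 0.49 s.

0.49 sec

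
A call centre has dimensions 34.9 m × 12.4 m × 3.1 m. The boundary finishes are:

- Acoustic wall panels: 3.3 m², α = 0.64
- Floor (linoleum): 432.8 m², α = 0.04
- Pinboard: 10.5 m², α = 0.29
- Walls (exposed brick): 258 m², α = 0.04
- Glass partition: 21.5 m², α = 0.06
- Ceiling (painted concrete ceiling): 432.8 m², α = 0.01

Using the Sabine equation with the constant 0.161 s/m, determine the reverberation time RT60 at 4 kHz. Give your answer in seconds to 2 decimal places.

5.62 s

A = Σ Sᵢαᵢ = 3.3*0.64 + 432.8*0.04 + 10.5*0.29 + 258*0.04 + 21.5*0.06 + 432.8*0.01 = 38.407 sabins.
Volume V = 34.9 × 12.4 × 3.1 = 1341.556 m³.
T = 0.161 V/A = 0.161·1341.556/38.407 = 5.62 s.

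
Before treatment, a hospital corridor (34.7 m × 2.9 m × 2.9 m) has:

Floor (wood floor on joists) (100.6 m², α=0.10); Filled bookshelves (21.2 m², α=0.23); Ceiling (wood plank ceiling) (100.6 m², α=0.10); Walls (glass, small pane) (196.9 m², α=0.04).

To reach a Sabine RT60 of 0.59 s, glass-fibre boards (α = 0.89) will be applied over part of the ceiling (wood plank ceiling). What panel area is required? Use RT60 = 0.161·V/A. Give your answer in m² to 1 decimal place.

A₁ = Σ Sᵢαᵢ = 100.6×0.10 + 21.2×0.23 + 100.6×0.10 + 196.9×0.04 = 32.872 sabins.
V = 291.827 m³. Target absorption A₂ = 0.161 × 291.827 / 0.59 = 79.634 sabins.
Absorption to add: 79.634 − 32.872 = 46.762 sabins.
Each m² of panel replacing the ceiling (wood plank ceiling) adds (0.89 − 0.10) = 0.79 sabins.
Area = ΔA/Δα = 46.762/0.79 = 59.2 m².

59.2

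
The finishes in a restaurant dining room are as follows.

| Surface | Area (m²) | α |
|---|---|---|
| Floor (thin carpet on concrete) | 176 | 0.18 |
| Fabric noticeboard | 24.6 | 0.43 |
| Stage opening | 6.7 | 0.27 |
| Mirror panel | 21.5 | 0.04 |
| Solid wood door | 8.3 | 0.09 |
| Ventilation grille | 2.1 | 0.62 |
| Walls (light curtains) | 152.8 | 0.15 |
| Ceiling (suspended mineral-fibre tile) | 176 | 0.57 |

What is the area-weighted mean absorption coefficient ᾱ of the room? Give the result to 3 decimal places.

0.300

S = Σ Sᵢ = 176 + 24.6 + 6.7 + 21.5 + 8.3 + 2.1 + 152.8 + 176 = 568.0 m².
Σ(Sᵢαᵢ) = 176*0.18 + 24.6*0.43 + 6.7*0.27 + 21.5*0.04 + 8.3*0.09 + 2.1*0.62 + 152.8*0.15 + 176*0.57 = 170.216.
ᾱ = 170.216 / 568.0 = 0.300.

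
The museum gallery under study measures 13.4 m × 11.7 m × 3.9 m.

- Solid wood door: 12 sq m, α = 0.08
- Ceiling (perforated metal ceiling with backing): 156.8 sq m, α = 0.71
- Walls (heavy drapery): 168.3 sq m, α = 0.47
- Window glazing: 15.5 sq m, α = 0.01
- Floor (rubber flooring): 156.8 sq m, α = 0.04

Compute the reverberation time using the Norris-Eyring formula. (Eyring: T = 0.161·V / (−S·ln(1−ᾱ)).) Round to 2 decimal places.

0.39 s

Total surface area S = 12 + 156.8 + 168.3 + 15.5 + 156.8 = 509.4 sq m.
Σ(Sᵢαᵢ) = 12·0.08 + 156.8·0.71 + 168.3·0.47 + 15.5·0.01 + 156.8·0.04 = 197.816.
ᾱ = 197.816 / 509.4 = 0.3883.
−S·ln(1−ᾱ) = −509.4 × ln(1 − 0.3883) = 250.377.
V = 13.4 × 11.7 × 3.9 = 611.442 m³.
RT60 = 0.161 × 611.442 / 250.377 = 0.39 s.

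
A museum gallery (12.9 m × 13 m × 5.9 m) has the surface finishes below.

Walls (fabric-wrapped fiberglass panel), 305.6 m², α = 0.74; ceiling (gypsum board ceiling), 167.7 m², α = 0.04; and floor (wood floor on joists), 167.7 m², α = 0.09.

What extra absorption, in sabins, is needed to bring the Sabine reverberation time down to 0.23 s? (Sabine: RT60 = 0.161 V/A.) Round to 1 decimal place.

Summing Sᵢαᵢ: 226.144 + 6.708 + 15.093 → A₁ = 247.945 sabins.
Target A₂ = 0.161·989.43/0.23 = 692.601 sabins (V = 989.43 m³).
ΔA = A₂ − A₁ = 692.601 − 247.945 = 444.7 sabins.

444.7 sabins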